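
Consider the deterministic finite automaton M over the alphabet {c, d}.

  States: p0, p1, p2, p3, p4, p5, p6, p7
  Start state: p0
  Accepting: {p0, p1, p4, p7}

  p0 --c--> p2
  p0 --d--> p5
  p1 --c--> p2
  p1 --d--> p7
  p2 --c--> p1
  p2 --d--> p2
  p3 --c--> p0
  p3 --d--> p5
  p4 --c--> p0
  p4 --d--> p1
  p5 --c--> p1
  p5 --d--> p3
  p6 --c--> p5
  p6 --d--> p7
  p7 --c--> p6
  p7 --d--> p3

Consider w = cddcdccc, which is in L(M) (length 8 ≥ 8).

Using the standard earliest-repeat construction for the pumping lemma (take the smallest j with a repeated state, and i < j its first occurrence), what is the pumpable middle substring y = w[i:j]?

d

Run of M on w = c d d c d c c c:
  step 0: p0  (start)
  step 1: p2  (read c: p0→p2)
  step 2: p2  (read d: p2→p2)   ← first repeat (p2 seen earlier)
  step 3: p2  (read d: p2→p2)
  step 4: p1  (read c: p2→p1)
  step 5: p7  (read d: p1→p7)
  step 6: p6  (read c: p7→p6)
  step 7: p5  (read c: p6→p5)
  step 8: p1  (read c: p5→p1)

So i = 1, j = 2, giving x = w[0:1] = c, y = w[1:2] = d, z = w[2:8] = dcdccc.
Check: |xy| = 2 ≤ 8 and |y| = 1 ≥ 1. Reading y takes M from p2 back to p2, so every xyⁱz is accepted.
Pumping length from the standard proof: p = 8 (the number of states). The repeated state found above gives |xy| = j ≤ 8 and |y| = j − i ≥ 1.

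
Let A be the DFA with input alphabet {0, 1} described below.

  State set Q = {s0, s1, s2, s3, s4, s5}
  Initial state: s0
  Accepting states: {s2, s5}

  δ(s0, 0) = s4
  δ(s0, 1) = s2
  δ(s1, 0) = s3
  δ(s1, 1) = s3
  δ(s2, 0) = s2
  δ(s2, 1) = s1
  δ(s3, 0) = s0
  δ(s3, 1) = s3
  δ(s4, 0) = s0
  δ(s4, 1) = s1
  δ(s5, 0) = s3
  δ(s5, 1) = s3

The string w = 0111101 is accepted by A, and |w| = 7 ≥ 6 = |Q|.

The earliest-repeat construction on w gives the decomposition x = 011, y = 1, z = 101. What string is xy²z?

01111101

xy^2z = 011·1·1·101 = 01111101.
Reading y = 1 takes A from s3 back to s3, so after x·y·y the machine is still in s3, and z then leads to the accepting state s2. Hence 01111101 ∈ L(A).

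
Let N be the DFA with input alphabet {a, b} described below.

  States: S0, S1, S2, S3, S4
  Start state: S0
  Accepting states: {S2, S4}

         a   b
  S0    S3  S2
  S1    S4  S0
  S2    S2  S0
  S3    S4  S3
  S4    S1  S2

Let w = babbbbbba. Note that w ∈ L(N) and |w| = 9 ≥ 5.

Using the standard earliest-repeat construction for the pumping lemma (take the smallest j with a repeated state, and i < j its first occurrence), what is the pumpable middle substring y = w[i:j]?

Run of N on w = b a b b b b b b a:
  step 0: S0  (start)
  step 1: S2  (read b: S0→S2)
  step 2: S2  (read a: S2→S2)   ← first repeat (S2 seen earlier)
  step 3: S0  (read b: S2→S0)
  step 4: S2  (read b: S0→S2)
  step 5: S0  (read b: S2→S0)
  step 6: S2  (read b: S0→S2)
  step 7: S0  (read b: S2→S0)
  step 8: S2  (read b: S0→S2)
  step 9: S2  (read a: S2→S2)

So i = 1, j = 2, giving x = w[0:1] = b, y = w[1:2] = a, z = w[2:9] = bbbbbba.
Check: |xy| = 2 ≤ 5 and |y| = 1 ≥ 1. Reading y takes N from S2 back to S2, so every xyⁱz is accepted.
With |Q| = 5, pigeonhole forces a state repeat no later than step 5; the substring read between the first and second visits to that state can be pumped.

a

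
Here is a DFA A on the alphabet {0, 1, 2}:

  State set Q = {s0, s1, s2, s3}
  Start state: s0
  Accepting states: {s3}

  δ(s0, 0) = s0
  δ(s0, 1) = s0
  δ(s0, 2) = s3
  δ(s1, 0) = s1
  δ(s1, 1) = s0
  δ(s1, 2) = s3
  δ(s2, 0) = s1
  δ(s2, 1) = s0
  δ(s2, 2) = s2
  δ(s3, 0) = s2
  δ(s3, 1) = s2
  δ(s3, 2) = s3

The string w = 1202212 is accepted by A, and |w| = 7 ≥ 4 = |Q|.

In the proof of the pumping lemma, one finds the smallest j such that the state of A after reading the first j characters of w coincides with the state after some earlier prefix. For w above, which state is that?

s0

State sequence: s0 -1-> s0 -2-> s3 -0-> s2 -2-> s2 -2-> s2 -1-> s0 -2-> s3
First repeat at step 1: s0 was already visited.

The earliest repeat is at step j = 1: A is in s0, which it already visited at step i = 0.
Pumping length from the standard proof: p = 4 (the number of states). The repeated state found above gives |xy| = j ≤ 4 and |y| = j − i ≥ 1.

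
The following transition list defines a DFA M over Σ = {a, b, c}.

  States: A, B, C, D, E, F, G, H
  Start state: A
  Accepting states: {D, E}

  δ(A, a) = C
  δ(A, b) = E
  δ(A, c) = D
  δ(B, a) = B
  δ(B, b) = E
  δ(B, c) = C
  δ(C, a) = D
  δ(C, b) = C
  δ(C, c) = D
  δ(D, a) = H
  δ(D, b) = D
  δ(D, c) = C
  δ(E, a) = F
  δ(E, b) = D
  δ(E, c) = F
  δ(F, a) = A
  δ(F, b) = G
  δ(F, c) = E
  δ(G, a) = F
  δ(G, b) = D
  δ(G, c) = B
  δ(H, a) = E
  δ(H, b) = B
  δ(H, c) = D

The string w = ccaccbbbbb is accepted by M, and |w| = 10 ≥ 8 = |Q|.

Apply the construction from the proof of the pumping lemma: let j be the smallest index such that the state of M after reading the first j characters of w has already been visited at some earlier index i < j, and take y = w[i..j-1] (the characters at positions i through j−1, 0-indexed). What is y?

State sequence: A -c-> D -c-> C -a-> D -c-> C -c-> D -b-> D -b-> D -b-> D -b-> D -b-> D
First repeat at step 3: D was already visited.

So i = 1, j = 3, giving x = w[0:1] = c, y = w[1:3] = ca, z = w[3:10] = ccbbbbb.
Check: |xy| = 3 ≤ 8 and |y| = 2 ≥ 1. Reading y takes M from D back to D, so every xyⁱz is accepted.

ca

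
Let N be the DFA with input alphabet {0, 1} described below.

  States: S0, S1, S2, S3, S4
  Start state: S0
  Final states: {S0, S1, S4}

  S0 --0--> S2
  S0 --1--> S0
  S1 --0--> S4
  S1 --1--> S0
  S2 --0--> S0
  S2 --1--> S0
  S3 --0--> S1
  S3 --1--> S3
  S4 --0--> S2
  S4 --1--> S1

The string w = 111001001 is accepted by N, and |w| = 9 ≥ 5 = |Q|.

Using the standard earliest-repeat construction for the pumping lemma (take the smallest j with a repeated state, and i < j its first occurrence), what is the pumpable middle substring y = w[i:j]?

Run of N on w = 1 1 1 0 0 1 0 0 1:
  step 0: S0  (start)
  step 1: S0  (read 1: S0→S0)   ← first repeat (S0 seen earlier)
  step 2: S0  (read 1: S0→S0)
  step 3: S0  (read 1: S0→S0)
  step 4: S2  (read 0: S0→S2)
  step 5: S0  (read 0: S2→S0)
  step 6: S0  (read 1: S0→S0)
  step 7: S2  (read 0: S0→S2)
  step 8: S0  (read 0: S2→S0)
  step 9: S0  (read 1: S0→S0)

So i = 0, j = 1, giving x = w[0:0] = ε, y = w[0:1] = 1, z = w[1:9] = 11001001.
Check: |xy| = 1 ≤ 5 and |y| = 1 ≥ 1. Reading y takes N from S0 back to S0, so every xyⁱz is accepted.
The DFA has 5 states, so the proof of the pumping lemma guarantees a repeated state among the first 5+1 visited; the segment between the two visits is the pumpable y.

1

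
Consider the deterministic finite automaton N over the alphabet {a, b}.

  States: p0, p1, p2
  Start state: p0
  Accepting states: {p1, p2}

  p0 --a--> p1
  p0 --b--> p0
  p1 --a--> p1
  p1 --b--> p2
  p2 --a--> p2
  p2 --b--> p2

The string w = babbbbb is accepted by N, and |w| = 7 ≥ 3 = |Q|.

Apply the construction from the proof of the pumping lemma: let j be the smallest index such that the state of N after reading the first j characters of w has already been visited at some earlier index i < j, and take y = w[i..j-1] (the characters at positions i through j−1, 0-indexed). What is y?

Run of N on w = b a b b b b b:
  step 0: p0  (start)
  step 1: p0  (read b: p0→p0)   ← first repeat (p0 seen earlier)
  step 2: p1  (read a: p0→p1)
  step 3: p2  (read b: p1→p2)
  step 4: p2  (read b: p2→p2)
  step 5: p2  (read b: p2→p2)
  step 6: p2  (read b: p2→p2)
  step 7: p2  (read b: p2→p2)

So i = 0, j = 1, giving x = w[0:0] = ε, y = w[0:1] = b, z = w[1:7] = abbbbb.
Check: |xy| = 1 ≤ 3 and |y| = 1 ≥ 1. Reading y takes N from p0 back to p0, so every xyⁱz is accepted.
Pumping length from the standard proof: p = 3 (the number of states). The repeated state found above gives |xy| = j ≤ 3 and |y| = j − i ≥ 1.

b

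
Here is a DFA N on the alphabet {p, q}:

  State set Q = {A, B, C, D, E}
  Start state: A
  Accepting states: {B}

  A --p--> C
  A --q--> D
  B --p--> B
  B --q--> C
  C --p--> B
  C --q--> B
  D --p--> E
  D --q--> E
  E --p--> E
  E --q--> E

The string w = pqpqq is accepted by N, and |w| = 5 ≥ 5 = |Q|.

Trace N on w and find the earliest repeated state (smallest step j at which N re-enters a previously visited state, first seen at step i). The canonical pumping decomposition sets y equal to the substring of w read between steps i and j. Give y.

p

State sequence: A -p-> C -q-> B -p-> B -q-> C -q-> B
First repeat at step 3: B was already visited.

So i = 2, j = 3, giving x = w[0:2] = pq, y = w[2:3] = p, z = w[3:5] = qq.
Check: |xy| = 3 ≤ 5 and |y| = 1 ≥ 1. Reading y takes N from B back to B, so every xyⁱz is accepted.
With |Q| = 5, pigeonhole forces a state repeat no later than step 5; the substring read between the first and second visits to that state can be pumped.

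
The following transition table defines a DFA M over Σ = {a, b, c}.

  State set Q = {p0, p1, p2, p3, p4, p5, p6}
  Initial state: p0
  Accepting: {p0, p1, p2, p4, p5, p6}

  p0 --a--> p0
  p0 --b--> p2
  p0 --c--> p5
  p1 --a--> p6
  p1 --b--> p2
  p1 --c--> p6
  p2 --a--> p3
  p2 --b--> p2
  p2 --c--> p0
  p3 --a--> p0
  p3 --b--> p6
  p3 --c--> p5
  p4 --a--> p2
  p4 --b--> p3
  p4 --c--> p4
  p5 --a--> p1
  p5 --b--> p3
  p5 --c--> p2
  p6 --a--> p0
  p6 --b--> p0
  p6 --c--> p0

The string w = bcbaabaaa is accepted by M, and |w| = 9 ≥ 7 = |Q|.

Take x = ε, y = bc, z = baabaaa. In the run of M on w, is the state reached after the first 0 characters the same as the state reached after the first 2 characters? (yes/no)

yes

State sequence: p0 -b-> p2 -c-> p0

After x (step 0): p0. After xy (step 2): p0.
They match, so y = bc drives M around a cycle from p0 back to itself; pumping y any number of times keeps M in p0 before reading z, and xyⁱz ∈ L(M) for every i ≥ 0.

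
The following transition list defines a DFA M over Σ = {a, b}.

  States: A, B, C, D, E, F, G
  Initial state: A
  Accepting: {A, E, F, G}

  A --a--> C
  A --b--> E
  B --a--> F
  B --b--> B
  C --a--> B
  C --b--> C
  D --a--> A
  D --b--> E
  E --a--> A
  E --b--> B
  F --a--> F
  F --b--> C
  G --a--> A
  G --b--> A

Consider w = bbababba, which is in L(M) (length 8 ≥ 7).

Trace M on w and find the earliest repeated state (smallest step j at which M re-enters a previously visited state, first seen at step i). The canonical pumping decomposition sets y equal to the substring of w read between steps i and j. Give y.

aba

State sequence: A -b-> E -b-> B -a-> F -b-> C -a-> B -b-> B -b-> B -a-> F
First repeat at step 5: B was already visited.

So i = 2, j = 5, giving x = w[0:2] = bb, y = w[2:5] = aba, z = w[5:8] = bba.
Check: |xy| = 5 ≤ 7 and |y| = 3 ≥ 1. Reading y takes M from B back to B, so every xyⁱz is accepted.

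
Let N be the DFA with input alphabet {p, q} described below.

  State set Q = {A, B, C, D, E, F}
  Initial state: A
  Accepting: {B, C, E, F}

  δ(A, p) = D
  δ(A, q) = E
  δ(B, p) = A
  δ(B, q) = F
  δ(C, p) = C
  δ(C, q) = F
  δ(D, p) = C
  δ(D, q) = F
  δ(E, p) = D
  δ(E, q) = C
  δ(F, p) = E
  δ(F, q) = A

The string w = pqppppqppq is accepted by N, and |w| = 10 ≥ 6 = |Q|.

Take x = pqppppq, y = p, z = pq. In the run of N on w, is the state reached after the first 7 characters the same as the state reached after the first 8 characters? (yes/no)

State sequence: A -p-> D -q-> F -p-> E -p-> D -p-> C -p-> C -q-> F -p-> E

After x (step 7): F. After xy (step 8): E.
They differ (F ≠ E), so y is not a cycle from the state after x; this split is not the one the pumping-lemma construction produces, and pumping y need not keep the string in L(N).

no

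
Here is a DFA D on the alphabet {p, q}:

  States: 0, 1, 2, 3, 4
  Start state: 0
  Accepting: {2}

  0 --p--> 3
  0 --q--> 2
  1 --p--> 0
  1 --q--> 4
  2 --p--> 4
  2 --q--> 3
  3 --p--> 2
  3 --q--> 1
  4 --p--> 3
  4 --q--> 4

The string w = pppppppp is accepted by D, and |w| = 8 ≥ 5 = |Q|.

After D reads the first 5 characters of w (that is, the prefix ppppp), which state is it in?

Run of D on the first 5 characters of w = p p p p p:
  step 0: 0  (start)
  step 1: 3  (read p: 0→3)
  step 2: 2  (read p: 3→2)
  step 3: 4  (read p: 2→4)
  step 4: 3  (read p: 4→3)
  step 5: 2  (read p: 3→2)

After reading 5 characters, D is in state 2.
(This kind of state-tracing is the core of the pumping-lemma construction: with 5 states, pigeonhole forces a repeat within the first 5 steps.)

2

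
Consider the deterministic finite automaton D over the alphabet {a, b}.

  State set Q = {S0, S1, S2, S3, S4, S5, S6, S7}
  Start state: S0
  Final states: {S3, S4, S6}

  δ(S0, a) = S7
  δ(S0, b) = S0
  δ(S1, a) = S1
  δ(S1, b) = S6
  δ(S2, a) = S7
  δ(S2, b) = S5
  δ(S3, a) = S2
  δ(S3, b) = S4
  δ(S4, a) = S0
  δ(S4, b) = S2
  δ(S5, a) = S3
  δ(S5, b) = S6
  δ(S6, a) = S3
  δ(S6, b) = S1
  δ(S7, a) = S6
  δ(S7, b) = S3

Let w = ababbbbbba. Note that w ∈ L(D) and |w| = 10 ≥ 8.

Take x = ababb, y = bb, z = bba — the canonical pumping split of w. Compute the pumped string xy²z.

xy^2z = ababb·bb·bb·bba = ababbbbbbbba.
Reading y = bb takes D from S6 back to S6, so after x·y·y the machine is still in S6, and z then leads to the accepting state S3. Hence ababbbbbbbba ∈ L(D).

ababbbbbbbba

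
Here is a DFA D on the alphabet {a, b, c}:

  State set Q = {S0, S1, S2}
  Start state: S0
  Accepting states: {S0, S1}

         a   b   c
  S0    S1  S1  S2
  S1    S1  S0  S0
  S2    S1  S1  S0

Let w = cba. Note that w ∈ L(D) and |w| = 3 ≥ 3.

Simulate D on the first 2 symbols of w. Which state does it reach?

Run of D on the first 2 characters of w = c b:
  step 0: S0  (start)
  step 1: S2  (read c: S0→S2)
  step 2: S1  (read b: S2→S1)

After reading 2 characters, D is in state S1.

S1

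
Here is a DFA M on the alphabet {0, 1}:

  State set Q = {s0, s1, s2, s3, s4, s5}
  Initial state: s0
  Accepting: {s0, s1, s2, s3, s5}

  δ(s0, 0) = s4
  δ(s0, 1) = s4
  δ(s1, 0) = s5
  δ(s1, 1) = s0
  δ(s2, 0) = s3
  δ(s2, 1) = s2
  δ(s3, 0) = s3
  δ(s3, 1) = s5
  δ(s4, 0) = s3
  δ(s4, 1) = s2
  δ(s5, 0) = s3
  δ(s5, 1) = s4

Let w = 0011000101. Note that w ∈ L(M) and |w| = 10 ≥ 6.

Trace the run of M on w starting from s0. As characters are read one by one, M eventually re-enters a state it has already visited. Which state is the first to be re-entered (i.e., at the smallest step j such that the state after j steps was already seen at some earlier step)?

State sequence: s0 -0-> s4 -0-> s3 -1-> s5 -1-> s4 -0-> s3 -0-> s3 -0-> s3 -1-> s5 -0-> s3 -1-> s5
First repeat at step 4: s4 was already visited.

The earliest repeat is at step j = 4: M is in s4, which it already visited at step i = 1.
With |Q| = 6, pigeonhole forces a state repeat no later than step 6; the substring read between the first and second visits to that state can be pumped.

s4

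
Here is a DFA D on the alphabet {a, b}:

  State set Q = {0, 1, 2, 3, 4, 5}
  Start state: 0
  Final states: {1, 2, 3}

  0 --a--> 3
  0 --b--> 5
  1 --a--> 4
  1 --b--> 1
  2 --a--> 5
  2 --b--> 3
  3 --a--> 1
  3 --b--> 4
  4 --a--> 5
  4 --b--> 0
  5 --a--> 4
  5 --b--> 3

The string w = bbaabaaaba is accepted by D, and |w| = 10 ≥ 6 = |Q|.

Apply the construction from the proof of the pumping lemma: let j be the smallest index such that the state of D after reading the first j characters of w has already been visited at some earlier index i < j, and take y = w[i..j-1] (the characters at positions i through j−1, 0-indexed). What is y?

State sequence: 0 -b-> 5 -b-> 3 -a-> 1 -a-> 4 -b-> 0 -a-> 3 -a-> 1 -a-> 4 -b-> 0 -a-> 3
First repeat at step 5: 0 was already visited.

So i = 0, j = 5, giving x = w[0:0] = ε, y = w[0:5] = bbaab, z = w[5:10] = aaaba.
Check: |xy| = 5 ≤ 6 and |y| = 5 ≥ 1. Reading y takes D from 0 back to 0, so every xyⁱz is accepted.

bbaab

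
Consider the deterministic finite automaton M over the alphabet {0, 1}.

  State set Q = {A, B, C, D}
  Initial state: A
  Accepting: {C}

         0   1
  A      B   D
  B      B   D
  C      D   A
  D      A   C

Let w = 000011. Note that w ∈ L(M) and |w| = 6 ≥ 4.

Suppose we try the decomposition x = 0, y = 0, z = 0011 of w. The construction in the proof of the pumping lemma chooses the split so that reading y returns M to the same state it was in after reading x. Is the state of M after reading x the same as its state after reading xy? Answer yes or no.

yes

Run of M on the first 2 characters of w = 0 0:
  step 0: A  (start)
  step 1: B  (read 0: A→B)
  step 2: B  (read 0: B→B)

After x (step 1): B. After xy (step 2): B.
They match, so y = 0 drives M around a cycle from B back to itself; pumping y any number of times keeps M in B before reading z, and xyⁱz ∈ L(M) for every i ≥ 0.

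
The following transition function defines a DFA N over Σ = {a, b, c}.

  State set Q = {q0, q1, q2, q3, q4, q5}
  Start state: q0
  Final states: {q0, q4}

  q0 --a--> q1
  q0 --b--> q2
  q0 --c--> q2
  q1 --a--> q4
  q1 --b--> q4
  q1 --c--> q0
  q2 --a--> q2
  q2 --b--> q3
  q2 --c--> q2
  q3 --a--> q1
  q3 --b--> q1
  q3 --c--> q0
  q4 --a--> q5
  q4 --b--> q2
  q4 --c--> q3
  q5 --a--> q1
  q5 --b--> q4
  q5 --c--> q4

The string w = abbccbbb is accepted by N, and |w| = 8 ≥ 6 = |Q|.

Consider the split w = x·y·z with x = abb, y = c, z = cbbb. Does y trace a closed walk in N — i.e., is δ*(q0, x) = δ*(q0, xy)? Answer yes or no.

yes

State sequence: q0 -a-> q1 -b-> q4 -b-> q2 -c-> q2

After x (step 3): q2. After xy (step 4): q2.
They match, so y = c drives N around a cycle from q2 back to itself; pumping y any number of times keeps N in q2 before reading z, and xyⁱz ∈ L(N) for every i ≥ 0.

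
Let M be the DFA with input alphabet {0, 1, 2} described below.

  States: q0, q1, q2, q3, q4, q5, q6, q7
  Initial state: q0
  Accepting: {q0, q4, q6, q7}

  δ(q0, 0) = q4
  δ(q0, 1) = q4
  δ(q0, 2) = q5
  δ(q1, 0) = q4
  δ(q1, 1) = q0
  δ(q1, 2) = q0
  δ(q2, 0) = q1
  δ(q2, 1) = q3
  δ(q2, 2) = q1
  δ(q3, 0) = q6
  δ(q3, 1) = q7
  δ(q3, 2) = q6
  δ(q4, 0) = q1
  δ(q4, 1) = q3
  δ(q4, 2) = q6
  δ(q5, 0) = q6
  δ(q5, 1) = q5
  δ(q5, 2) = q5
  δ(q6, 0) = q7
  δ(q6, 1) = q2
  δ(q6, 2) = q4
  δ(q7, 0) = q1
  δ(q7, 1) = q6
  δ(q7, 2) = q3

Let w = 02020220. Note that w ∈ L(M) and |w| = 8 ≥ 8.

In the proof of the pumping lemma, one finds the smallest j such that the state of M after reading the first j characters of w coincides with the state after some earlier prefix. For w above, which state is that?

q6

State sequence: q0 -0-> q4 -2-> q6 -0-> q7 -2-> q3 -0-> q6 -2-> q4 -2-> q6 -0-> q7
First repeat at step 5: q6 was already visited.

The earliest repeat is at step j = 5: M is in q6, which it already visited at step i = 2.
With |Q| = 8, pigeonhole forces a state repeat no later than step 8; the substring read between the first and second visits to that state can be pumped.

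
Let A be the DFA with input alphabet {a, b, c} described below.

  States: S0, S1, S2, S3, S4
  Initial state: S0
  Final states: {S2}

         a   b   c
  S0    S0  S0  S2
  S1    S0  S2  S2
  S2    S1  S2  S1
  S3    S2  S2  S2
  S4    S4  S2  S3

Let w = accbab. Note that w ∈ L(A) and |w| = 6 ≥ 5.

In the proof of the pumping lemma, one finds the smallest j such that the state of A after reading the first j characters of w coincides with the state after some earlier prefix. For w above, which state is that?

S0

State sequence: S0 -a-> S0 -c-> S2 -c-> S1 -b-> S2 -a-> S1 -b-> S2
First repeat at step 1: S0 was already visited.

The earliest repeat is at step j = 1: A is in S0, which it already visited at step i = 0.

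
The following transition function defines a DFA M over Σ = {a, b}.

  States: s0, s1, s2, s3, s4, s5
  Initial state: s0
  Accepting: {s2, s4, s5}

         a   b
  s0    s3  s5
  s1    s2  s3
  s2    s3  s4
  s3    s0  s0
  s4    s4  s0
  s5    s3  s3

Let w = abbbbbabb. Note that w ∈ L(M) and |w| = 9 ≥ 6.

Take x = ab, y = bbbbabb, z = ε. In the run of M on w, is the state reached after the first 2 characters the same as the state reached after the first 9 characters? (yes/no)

Run of M on the first 9 characters of w = a b b b b b a b b:
  step 0: s0  (start)
  step 1: s3  (read a: s0→s3)
  step 2: s0  (read b: s3→s0)
  step 3: s5  (read b: s0→s5)
  step 4: s3  (read b: s5→s3)
  step 5: s0  (read b: s3→s0)
  step 6: s5  (read b: s0→s5)
  step 7: s3  (read a: s5→s3)
  step 8: s0  (read b: s3→s0)
  step 9: s5  (read b: s0→s5)

After x (step 2): s0. After xy (step 9): s5.
They differ (s0 ≠ s5), so y is not a cycle from the state after x; this split is not the one the pumping-lemma construction produces, and pumping y need not keep the string in L(M).

no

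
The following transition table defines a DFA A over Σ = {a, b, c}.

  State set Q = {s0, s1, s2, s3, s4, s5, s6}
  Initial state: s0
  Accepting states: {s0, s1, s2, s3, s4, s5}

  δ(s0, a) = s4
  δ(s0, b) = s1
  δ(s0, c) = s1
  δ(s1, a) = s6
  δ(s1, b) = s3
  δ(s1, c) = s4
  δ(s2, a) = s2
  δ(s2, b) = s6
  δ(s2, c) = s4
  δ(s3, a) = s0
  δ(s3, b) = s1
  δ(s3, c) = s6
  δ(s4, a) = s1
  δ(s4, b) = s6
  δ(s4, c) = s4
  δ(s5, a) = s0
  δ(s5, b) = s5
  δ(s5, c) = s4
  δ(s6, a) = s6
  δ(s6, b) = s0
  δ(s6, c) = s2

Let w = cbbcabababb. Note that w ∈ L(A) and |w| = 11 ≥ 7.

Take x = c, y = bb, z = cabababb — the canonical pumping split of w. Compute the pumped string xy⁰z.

ccabababb

xy⁰z = xz = c·cabababb = ccabababb.
Reading y = bb takes A from s1 back to s1, so after x the machine is still in s1, and z then leads to the accepting state s1. Hence ccabababb ∈ L(A).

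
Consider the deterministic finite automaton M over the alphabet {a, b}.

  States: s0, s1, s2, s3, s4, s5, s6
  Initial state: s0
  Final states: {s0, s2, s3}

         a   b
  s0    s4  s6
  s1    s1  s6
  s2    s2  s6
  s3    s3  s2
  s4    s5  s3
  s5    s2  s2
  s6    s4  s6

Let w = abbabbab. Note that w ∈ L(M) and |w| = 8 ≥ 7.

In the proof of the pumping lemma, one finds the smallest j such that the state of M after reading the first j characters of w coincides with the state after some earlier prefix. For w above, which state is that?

s2

State sequence: s0 -a-> s4 -b-> s3 -b-> s2 -a-> s2 -b-> s6 -b-> s6 -a-> s4 -b-> s3
First repeat at step 4: s2 was already visited.

The earliest repeat is at step j = 4: M is in s2, which it already visited at step i = 3.
With |Q| = 7, pigeonhole forces a state repeat no later than step 7; the substring read between the first and second visits to that state can be pumped.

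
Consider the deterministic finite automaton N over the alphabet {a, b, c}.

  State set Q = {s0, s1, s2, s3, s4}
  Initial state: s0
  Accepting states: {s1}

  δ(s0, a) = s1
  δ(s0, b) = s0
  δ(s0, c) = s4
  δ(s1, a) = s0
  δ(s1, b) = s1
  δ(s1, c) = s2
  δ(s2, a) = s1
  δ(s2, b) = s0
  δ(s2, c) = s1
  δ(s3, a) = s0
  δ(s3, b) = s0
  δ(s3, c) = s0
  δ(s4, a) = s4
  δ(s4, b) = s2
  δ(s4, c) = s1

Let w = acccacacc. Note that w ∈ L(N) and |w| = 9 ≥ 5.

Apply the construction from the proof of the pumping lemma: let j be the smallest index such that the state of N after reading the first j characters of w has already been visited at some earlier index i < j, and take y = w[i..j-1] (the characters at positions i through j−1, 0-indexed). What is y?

Run of N on w = a c c c a c a c c:
  step 0: s0  (start)
  step 1: s1  (read a: s0→s1)
  step 2: s2  (read c: s1→s2)
  step 3: s1  (read c: s2→s1)   ← first repeat (s1 seen earlier)
  step 4: s2  (read c: s1→s2)
  step 5: s1  (read a: s2→s1)
  step 6: s2  (read c: s1→s2)
  step 7: s1  (read a: s2→s1)
  step 8: s2  (read c: s1→s2)
  step 9: s1  (read c: s2→s1)

So i = 1, j = 3, giving x = w[0:1] = a, y = w[1:3] = cc, z = w[3:9] = cacacc.
Check: |xy| = 3 ≤ 5 and |y| = 2 ≥ 1. Reading y takes N from s1 back to s1, so every xyⁱz is accepted.

cc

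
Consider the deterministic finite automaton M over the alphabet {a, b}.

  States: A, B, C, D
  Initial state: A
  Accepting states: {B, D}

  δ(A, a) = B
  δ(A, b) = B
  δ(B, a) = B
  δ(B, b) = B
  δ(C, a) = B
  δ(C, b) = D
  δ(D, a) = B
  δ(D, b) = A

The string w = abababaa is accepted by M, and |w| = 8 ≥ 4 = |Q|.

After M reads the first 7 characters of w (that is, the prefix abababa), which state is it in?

Run of M on the first 7 characters of w = a b a b a b a:
  step 0: A  (start)
  step 1: B  (read a: A→B)
  step 2: B  (read b: B→B)
  step 3: B  (read a: B→B)
  step 4: B  (read b: B→B)
  step 5: B  (read a: B→B)
  step 6: B  (read b: B→B)
  step 7: B  (read a: B→B)

After reading 7 characters, M is in state B.
(This kind of state-tracing is the core of the pumping-lemma construction: with 4 states, pigeonhole forces a repeat within the first 4 steps.)

B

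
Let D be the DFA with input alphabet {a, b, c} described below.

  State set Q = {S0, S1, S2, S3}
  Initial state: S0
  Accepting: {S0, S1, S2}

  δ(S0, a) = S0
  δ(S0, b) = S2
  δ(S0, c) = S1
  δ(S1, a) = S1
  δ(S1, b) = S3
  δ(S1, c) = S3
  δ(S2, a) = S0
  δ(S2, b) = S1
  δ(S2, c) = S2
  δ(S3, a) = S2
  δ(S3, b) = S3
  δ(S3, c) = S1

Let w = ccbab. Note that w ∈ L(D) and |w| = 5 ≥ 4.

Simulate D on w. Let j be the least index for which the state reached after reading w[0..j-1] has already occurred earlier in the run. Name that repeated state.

Run of D on w = c c b a b:
  step 0: S0  (start)
  step 1: S1  (read c: S0→S1)
  step 2: S3  (read c: S1→S3)
  step 3: S3  (read b: S3→S3)   ← first repeat (S3 seen earlier)
  step 4: S2  (read a: S3→S2)
  step 5: S1  (read b: S2→S1)

The earliest repeat is at step j = 3: D is in S3, which it already visited at step i = 2.
Since D has 4 states, any run of length ≥ 4 visits 4+1 states, so by pigeonhole some state repeats within the first 4 steps — that repeat gives the pumpable loop.

S3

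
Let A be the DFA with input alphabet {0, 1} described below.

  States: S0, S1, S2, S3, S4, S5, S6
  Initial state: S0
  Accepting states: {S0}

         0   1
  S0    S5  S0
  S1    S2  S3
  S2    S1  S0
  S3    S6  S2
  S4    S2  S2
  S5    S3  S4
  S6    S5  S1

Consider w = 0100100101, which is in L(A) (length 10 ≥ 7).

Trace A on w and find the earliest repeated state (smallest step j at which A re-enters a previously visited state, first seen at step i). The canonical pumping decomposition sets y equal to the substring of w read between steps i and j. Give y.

100100

State sequence: S0 -0-> S5 -1-> S4 -0-> S2 -0-> S1 -1-> S3 -0-> S6 -0-> S5 -1-> S4 -0-> S2 -1-> S0
First repeat at step 7: S5 was already visited.

So i = 1, j = 7, giving x = w[0:1] = 0, y = w[1:7] = 100100, z = w[7:10] = 101.
Check: |xy| = 7 ≤ 7 and |y| = 6 ≥ 1. Reading y takes A from S5 back to S5, so every xyⁱz is accepted.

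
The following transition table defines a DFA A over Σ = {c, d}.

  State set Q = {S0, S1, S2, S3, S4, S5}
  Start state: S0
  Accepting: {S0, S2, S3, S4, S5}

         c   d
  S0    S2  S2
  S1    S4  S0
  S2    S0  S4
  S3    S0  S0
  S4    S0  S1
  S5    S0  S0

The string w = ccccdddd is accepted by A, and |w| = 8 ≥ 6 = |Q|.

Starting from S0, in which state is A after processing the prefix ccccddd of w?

S1

State sequence: S0 -c-> S2 -c-> S0 -c-> S2 -c-> S0 -d-> S2 -d-> S4 -d-> S1

After reading 7 characters, A is in state S1.
(This kind of state-tracing is the core of the pumping-lemma construction: with 6 states, pigeonhole forces a repeat within the first 6 steps.)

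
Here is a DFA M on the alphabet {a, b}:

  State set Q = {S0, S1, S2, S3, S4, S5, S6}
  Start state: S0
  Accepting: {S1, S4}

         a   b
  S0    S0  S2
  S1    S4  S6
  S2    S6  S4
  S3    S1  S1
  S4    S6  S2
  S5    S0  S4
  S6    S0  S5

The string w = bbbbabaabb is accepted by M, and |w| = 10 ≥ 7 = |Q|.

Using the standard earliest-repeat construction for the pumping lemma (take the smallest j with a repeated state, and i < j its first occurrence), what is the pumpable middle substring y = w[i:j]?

bb

State sequence: S0 -b-> S2 -b-> S4 -b-> S2 -b-> S4 -a-> S6 -b-> S5 -a-> S0 -a-> S0 -b-> S2 -b-> S4
First repeat at step 3: S2 was already visited.

So i = 1, j = 3, giving x = w[0:1] = b, y = w[1:3] = bb, z = w[3:10] = babaabb.
Check: |xy| = 3 ≤ 7 and |y| = 2 ≥ 1. Reading y takes M from S2 back to S2, so every xyⁱz is accepted.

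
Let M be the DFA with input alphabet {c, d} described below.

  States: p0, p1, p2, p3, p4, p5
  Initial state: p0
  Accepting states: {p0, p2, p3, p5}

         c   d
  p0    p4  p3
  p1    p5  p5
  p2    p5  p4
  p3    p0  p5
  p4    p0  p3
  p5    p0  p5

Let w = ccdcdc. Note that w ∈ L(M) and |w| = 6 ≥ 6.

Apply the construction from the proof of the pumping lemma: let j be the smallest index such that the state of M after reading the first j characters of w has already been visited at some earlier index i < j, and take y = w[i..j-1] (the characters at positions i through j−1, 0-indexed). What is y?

cc

Run of M on w = c c d c d c:
  step 0: p0  (start)
  step 1: p4  (read c: p0→p4)
  step 2: p0  (read c: p4→p0)   ← first repeat (p0 seen earlier)
  step 3: p3  (read d: p0→p3)
  step 4: p0  (read c: p3→p0)
  step 5: p3  (read d: p0→p3)
  step 6: p0  (read c: p3→p0)

So i = 0, j = 2, giving x = w[0:0] = ε, y = w[0:2] = cc, z = w[2:6] = dcdc.
Check: |xy| = 2 ≤ 6 and |y| = 2 ≥ 1. Reading y takes M from p0 back to p0, so every xyⁱz is accepted.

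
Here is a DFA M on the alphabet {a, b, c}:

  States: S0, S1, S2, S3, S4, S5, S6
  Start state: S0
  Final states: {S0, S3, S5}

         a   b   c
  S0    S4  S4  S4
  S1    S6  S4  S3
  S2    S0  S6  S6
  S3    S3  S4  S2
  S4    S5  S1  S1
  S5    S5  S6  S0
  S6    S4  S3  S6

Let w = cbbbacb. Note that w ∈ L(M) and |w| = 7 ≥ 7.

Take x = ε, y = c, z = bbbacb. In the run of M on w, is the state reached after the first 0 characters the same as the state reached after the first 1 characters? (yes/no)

Run of M on the first 1 characters of w = c:
  step 0: S0  (start)
  step 1: S4  (read c: S0→S4)

After x (step 0): S0. After xy (step 1): S4.
They differ (S0 ≠ S4), so y is not a cycle from the state after x; this split is not the one the pumping-lemma construction produces, and pumping y need not keep the string in L(M).

no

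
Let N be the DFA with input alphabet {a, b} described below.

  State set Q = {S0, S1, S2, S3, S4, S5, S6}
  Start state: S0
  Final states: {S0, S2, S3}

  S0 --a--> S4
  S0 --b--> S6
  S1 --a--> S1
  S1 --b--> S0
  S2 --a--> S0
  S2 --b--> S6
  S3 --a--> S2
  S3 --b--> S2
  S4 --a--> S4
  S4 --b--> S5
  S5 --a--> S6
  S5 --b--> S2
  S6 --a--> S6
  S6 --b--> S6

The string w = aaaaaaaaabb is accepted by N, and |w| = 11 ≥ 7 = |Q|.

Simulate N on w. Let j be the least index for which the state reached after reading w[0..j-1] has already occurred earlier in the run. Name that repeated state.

S4

State sequence: S0 -a-> S4 -a-> S4 -a-> S4 -a-> S4 -a-> S4 -a-> S4 -a-> S4 -a-> S4 -a-> S4 -b-> S5 -b-> S2
First repeat at step 2: S4 was already visited.

The earliest repeat is at step j = 2: N is in S4, which it already visited at step i = 1.
Pumping length from the standard proof: p = 7 (the number of states). The repeated state found above gives |xy| = j ≤ 7 and |y| = j − i ≥ 1.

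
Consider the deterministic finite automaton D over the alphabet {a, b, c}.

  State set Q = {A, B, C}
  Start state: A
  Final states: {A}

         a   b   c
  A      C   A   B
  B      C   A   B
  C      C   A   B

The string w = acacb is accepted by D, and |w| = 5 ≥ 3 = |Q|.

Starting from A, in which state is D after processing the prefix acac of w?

B

State sequence: A -a-> C -c-> B -a-> C -c-> B

After reading 4 characters, D is in state B.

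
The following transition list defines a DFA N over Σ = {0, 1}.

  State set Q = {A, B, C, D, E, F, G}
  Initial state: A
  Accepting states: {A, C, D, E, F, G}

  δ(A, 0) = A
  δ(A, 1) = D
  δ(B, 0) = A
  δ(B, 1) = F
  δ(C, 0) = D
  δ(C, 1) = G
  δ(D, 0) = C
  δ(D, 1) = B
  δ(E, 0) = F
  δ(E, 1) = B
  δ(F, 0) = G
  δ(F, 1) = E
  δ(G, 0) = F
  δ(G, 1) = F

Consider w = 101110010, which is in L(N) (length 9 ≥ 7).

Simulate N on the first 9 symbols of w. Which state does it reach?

G

Run of N on the first 9 characters of w = 1 0 1 1 1 0 0 1 0:
  step 0: A  (start)
  step 1: D  (read 1: A→D)
  step 2: C  (read 0: D→C)
  step 3: G  (read 1: C→G)
  step 4: F  (read 1: G→F)
  step 5: E  (read 1: F→E)
  step 6: F  (read 0: E→F)
  step 7: G  (read 0: F→G)
  step 8: F  (read 1: G→F)
  step 9: G  (read 0: F→G)

After reading 9 characters, N is in state G.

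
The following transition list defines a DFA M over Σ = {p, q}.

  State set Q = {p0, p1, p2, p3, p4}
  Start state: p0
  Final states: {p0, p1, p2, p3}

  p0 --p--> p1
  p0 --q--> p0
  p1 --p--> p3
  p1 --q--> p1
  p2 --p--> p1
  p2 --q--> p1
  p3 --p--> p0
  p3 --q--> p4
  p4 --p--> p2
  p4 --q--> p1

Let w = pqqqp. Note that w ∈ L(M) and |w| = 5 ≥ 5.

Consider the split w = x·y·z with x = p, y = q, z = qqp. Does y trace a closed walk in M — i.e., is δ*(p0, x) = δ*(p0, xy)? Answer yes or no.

State sequence: p0 -p-> p1 -q-> p1

After x (step 1): p1. After xy (step 2): p1.
They match, so y = q drives M around a cycle from p1 back to itself; pumping y any number of times keeps M in p1 before reading z, and xyⁱz ∈ L(M) for every i ≥ 0.

yes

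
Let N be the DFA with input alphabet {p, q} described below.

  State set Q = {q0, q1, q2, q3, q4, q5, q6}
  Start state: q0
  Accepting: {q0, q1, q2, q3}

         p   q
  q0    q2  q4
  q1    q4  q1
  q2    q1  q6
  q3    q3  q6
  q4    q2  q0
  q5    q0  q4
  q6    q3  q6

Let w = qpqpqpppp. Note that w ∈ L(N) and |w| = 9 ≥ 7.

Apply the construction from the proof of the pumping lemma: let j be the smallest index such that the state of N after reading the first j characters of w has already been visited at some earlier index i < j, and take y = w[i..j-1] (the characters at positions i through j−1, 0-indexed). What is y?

State sequence: q0 -q-> q4 -p-> q2 -q-> q6 -p-> q3 -q-> q6 -p-> q3 -p-> q3 -p-> q3 -p-> q3
First repeat at step 5: q6 was already visited.

So i = 3, j = 5, giving x = w[0:3] = qpq, y = w[3:5] = pq, z = w[5:9] = pppp.
Check: |xy| = 5 ≤ 7 and |y| = 2 ≥ 1. Reading y takes N from q6 back to q6, so every xyⁱz is accepted.
Since N has 7 states, any run of length ≥ 7 visits 7+1 states, so by pigeonhole some state repeats within the first 7 steps — that repeat gives the pumpable loop.

pq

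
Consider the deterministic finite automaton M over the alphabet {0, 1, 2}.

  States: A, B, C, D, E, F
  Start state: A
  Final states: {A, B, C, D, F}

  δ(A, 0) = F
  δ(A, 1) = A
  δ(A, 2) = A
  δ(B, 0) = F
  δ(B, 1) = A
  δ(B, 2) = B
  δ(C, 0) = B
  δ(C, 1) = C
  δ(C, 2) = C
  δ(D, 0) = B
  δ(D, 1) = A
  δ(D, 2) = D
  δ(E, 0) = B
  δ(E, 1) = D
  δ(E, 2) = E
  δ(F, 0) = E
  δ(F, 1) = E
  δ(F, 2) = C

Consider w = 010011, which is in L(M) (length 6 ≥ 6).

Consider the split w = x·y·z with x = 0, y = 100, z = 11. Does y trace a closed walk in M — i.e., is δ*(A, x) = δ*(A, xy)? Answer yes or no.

Run of M on the first 4 characters of w = 0 1 0 0:
  step 0: A  (start)
  step 1: F  (read 0: A→F)
  step 2: E  (read 1: F→E)
  step 3: B  (read 0: E→B)
  step 4: F  (read 0: B→F)

After x (step 1): F. After xy (step 4): F.
They match, so y = 100 drives M around a cycle from F back to itself; pumping y any number of times keeps M in F before reading z, and xyⁱz ∈ L(M) for every i ≥ 0.

yes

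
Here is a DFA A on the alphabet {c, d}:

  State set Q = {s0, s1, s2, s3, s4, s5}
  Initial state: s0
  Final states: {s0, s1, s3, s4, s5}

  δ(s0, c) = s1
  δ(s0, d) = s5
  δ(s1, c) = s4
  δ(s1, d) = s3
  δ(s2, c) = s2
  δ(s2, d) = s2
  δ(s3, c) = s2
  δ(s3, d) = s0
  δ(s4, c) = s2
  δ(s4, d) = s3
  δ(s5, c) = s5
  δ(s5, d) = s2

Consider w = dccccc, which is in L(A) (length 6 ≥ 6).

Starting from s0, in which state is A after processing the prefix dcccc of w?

State sequence: s0 -d-> s5 -c-> s5 -c-> s5 -c-> s5 -c-> s5

After reading 5 characters, A is in state s5.
(This kind of state-tracing is the core of the pumping-lemma construction: with 6 states, pigeonhole forces a repeat within the first 6 steps.)

s5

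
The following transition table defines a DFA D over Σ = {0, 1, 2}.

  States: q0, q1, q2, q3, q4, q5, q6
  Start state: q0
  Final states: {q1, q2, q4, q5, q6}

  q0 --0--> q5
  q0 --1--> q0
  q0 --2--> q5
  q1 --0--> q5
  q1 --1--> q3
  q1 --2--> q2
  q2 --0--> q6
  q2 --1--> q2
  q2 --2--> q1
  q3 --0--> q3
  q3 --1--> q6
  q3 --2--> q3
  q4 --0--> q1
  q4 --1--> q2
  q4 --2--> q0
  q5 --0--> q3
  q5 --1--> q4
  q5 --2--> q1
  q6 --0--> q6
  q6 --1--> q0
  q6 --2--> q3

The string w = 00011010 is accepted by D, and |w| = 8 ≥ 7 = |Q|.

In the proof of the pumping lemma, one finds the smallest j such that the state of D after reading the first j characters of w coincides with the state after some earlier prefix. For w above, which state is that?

q3

State sequence: q0 -0-> q5 -0-> q3 -0-> q3 -1-> q6 -1-> q0 -0-> q5 -1-> q4 -0-> q1
First repeat at step 3: q3 was already visited.

The earliest repeat is at step j = 3: D is in q3, which it already visited at step i = 2.
With |Q| = 7, pigeonhole forces a state repeat no later than step 7; the substring read between the first and second visits to that state can be pumped.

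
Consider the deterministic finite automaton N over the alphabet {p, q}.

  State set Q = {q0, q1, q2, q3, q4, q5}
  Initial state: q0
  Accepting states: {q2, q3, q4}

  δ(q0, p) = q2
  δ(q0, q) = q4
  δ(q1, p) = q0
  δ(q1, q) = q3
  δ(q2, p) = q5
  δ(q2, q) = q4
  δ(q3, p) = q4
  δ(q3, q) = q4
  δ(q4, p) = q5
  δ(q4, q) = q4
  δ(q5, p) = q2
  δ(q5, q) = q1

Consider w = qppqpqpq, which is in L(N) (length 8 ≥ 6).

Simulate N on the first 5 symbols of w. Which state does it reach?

Run of N on the first 5 characters of w = q p p q p:
  step 0: q0  (start)
  step 1: q4  (read q: q0→q4)
  step 2: q5  (read p: q4→q5)
  step 3: q2  (read p: q5→q2)
  step 4: q4  (read q: q2→q4)
  step 5: q5  (read p: q4→q5)

After reading 5 characters, N is in state q5.
(This kind of state-tracing is the core of the pumping-lemma construction: with 6 states, pigeonhole forces a repeat within the first 6 steps.)

q5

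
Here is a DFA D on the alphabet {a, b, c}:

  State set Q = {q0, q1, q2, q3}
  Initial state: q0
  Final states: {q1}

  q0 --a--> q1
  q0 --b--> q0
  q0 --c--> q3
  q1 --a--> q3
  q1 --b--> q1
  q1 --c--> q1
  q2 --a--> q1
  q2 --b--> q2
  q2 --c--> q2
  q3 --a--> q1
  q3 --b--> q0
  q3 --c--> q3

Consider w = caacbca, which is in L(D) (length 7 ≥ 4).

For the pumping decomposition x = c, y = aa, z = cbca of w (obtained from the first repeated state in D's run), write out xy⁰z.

ccbca

xy⁰z = xz = c·cbca = ccbca.
Reading y = aa takes D from q3 back to q3, so after x the machine is still in q3, and z then leads to the accepting state q1. Hence ccbca ∈ L(D).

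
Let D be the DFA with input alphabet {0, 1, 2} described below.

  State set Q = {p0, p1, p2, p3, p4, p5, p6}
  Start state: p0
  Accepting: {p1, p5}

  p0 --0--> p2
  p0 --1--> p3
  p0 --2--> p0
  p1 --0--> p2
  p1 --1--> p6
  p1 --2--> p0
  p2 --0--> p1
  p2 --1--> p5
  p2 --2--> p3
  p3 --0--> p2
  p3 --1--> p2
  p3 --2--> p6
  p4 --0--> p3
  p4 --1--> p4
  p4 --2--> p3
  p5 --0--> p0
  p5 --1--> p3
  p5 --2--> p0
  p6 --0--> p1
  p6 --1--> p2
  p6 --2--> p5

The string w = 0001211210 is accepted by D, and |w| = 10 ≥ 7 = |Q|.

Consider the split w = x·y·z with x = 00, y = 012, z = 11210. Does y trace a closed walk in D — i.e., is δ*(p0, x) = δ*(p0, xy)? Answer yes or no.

Run of D on the first 5 characters of w = 0 0 0 1 2:
  step 0: p0  (start)
  step 1: p2  (read 0: p0→p2)
  step 2: p1  (read 0: p2→p1)
  step 3: p2  (read 0: p1→p2)
  step 4: p5  (read 1: p2→p5)
  step 5: p0  (read 2: p5→p0)

After x (step 2): p1. After xy (step 5): p0.
They differ (p1 ≠ p0), so y is not a cycle from the state after x; this split is not the one the pumping-lemma construction produces, and pumping y need not keep the string in L(D).

no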